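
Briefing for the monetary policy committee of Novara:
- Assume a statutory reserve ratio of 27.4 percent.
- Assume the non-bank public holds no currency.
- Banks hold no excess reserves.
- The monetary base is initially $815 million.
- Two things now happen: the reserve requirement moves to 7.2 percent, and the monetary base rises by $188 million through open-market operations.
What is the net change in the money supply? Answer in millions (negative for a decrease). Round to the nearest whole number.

Before: m₁ = 1 / (0.274) ≈ 3.64964, MB₁ = 815, so M₁ = 3.64964 × 815 = 2974.4566 million.
After: m₂ = 1 / (0.072) ≈ 13.88889, MB₂ = 815 + 188 = 1003, so M₂ = 13.88889 × 1003 ≈ 13930.5567 million.
ΔM = M₂ − M₁ = 13930.5567 − 2974.4566 = 10956.1001 million.

$10956 million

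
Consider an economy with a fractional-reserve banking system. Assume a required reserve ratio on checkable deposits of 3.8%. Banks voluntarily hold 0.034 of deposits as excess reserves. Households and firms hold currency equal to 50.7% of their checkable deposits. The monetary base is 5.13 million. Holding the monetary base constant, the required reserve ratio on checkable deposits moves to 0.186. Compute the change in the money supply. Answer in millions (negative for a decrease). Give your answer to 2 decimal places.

-2.72 million

Initially m₁ = (1 + 0.507) / (0.038 + 0.034 + 0.507) ≈ 2.6028, so M₁ = 2.6028 × 5.13 ≈ 13.3524 million.
After the change m₂ = (1 + 0.507) / (0.186 + 0.034 + 0.507) ≈ 2.0729, so M₂ = 2.0729 × 5.13 ≈ 10.634 million.
ΔM = M₂ − M₁ = 10.634 − 13.3524 = -2.7184 million.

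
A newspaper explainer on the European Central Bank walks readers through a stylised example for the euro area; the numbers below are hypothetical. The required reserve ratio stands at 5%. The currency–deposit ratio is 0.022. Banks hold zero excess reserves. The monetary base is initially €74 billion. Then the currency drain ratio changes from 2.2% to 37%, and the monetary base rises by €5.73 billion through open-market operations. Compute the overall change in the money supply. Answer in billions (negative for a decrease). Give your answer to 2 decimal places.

-790.32 billion

Before: m₁ = (1 + 0.022) / (0.05 + 0.022) ≈ 14.19444, MB₁ = 74, so M₁ = 14.19444 × 74 ≈ 1050.3886 billion.
After: m₂ = (1 + 0.37) / (0.05 + 0.37) ≈ 3.26190, MB₂ = 74 + 5.73 = 79.73, so M₂ = 3.26190 × 79.73 ≈ 260.0713 billion.
ΔM = M₂ − M₁ = 260.0713 − 1050.3886 = -790.3173 billion.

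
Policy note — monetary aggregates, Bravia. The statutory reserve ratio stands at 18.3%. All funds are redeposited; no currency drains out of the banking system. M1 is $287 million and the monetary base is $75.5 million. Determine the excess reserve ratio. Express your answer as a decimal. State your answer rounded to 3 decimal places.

0.080

Using m = M/MB = 287/75.5 ≈ 3.801325. Since m = (1 + c)/(c + rr + e), the denominator satisfies c + rr + e = (1 + c)/m = (1 + 0) / 3.801325 ≈ 0.263066.
With c = 0 and rr = 0.183, the excess reserve ratio is 0.263066 − 0 − 0.183 = 0.080066.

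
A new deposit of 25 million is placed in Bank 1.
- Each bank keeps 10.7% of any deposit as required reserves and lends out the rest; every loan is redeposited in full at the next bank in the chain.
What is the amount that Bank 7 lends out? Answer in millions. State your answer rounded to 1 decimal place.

11.3 million

Each bank lends a fraction (1 − rr) = 0.8930 of the deposit it receives, so Bank 7 receives 25·0.8930^6 and lends 25·0.8930^7 ≈ 11.3214 million.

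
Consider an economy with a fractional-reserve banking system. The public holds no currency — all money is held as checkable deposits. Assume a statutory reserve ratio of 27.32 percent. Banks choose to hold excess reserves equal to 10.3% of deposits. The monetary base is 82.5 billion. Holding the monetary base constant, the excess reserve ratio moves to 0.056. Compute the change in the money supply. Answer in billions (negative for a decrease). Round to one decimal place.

31.3 billion

Initially m₁ = 1 / (0.2732 + 0.103) ≈ 2.6582, so M₁ = 2.6582 × 82.5 = 219.3015 billion.
After the change m₂ = 1 / (0.2732 + 0.056) ≈ 3.0377, so M₂ = 3.0377 × 82.5 ≈ 250.6103 billion.
ΔM = M₂ − M₁ = 250.6103 − 219.3015 = 31.3088 billion.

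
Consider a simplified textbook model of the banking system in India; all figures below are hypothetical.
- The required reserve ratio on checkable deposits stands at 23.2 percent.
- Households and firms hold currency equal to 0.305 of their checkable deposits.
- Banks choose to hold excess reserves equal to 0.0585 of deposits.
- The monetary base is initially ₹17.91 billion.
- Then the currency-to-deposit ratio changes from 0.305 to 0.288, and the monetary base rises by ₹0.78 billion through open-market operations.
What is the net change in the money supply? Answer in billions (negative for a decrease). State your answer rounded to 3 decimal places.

₹2.364 billion

Before: m₁ = (1 + 0.305) / (0.232 + 0.0585 + 0.305) ≈ 2.191436, MB₁ = 17.91, so M₁ = 2.191436 × 17.91 ≈ 39.2486 billion.
After: m₂ = (1 + 0.288) / (0.232 + 0.0585 + 0.288) ≈ 2.226448, MB₂ = 17.91 + 0.78 = 18.69, so M₂ = 2.226448 × 18.69 ≈ 41.6123 billion.
ΔM = M₂ − M₁ = 41.6123 − 39.2486 = 2.3637 billion.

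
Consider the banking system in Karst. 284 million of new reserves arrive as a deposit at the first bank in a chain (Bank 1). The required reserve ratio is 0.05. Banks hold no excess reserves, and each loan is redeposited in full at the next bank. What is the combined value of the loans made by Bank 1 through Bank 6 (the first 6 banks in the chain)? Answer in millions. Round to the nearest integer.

1429 million

Bank i lends (1 − rr)^i of the original deposit: Bank 1 lends 284·0.9500 = 269.8000, Bank 2 lends 284·0.9500² = 256.3100, and so on.
Summing a geometric series: total = 284·[0.9500·(1 − 0.9500^6) / (1 − 0.9500)] ≈ 1429.4442 million.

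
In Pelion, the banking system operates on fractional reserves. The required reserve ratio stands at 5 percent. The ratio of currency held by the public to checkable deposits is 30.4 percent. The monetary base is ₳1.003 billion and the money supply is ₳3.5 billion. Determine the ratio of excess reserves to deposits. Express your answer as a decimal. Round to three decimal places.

0.020

Using m = M/MB = 3.5/1.003 ≈ 3.489531. Since m = (1 + c)/(c + rr + e), the denominator satisfies c + rr + e = (1 + c)/m = (1 + 0.304) / 3.489531 ≈ 0.373689.
With c = 0.304 and rr = 0.05, the ratio of excess reserves to deposits is 0.373689 − 0.304 − 0.05 = 0.019689.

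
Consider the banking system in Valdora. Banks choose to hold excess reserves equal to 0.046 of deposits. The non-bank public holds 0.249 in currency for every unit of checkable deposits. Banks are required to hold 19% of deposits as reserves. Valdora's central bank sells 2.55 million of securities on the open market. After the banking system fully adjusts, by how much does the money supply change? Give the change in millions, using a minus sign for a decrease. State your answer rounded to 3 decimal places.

-6.567 million

The money multiplier is m = (1 + c) / (rr + e + c) = (1 + 0.249) / (0.19 + 0.046 + 0.249) ≈ 2.57526.
The sale removes 2.55 million of base, so ΔM = m × ΔMB = 2.57526 × (−2.55) ≈ -6.5669 million.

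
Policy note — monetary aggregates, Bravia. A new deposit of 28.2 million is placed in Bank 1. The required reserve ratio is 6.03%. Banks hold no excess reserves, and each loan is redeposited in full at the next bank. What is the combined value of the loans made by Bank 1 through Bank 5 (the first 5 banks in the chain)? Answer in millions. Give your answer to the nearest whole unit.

117 million

Bank i lends (1 − rr)^i of the original deposit: Bank 1 lends 28.2·0.9397 ≈ 26.4995, Bank 2 lends 28.2·0.9397² ≈ 24.9016, and so on.
Summing a geometric series: total = 28.2·[0.9397·(1 − 0.9397^5) / (1 − 0.9397)] ≈ 117.4533 million.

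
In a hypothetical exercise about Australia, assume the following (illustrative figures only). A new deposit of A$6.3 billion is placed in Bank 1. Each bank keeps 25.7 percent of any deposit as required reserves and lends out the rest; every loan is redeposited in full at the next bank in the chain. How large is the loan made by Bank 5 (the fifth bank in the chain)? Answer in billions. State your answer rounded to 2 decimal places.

A$1.43 billion

Each bank lends a fraction (1 − rr) = 0.7430 of the deposit it receives, so Bank 5 receives 6.3·0.7430^4 and lends 6.3·0.7430^5 ≈ 1.4265 billion.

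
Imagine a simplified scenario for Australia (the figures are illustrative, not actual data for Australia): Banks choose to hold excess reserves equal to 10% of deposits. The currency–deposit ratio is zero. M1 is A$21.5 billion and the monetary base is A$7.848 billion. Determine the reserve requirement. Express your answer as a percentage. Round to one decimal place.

26.5%

Using m = M/MB = 21.5/7.848 ≈ 2.739551. Since m = (1 + c)/(c + rr + e), the denominator satisfies c + rr + e = (1 + c)/m = (1 + 0) / 2.739551 ≈ 0.365023.
With c = 0 and e = 0.1, the reserve requirement is 0.365023 − 0 − 0.1 = 0.265023.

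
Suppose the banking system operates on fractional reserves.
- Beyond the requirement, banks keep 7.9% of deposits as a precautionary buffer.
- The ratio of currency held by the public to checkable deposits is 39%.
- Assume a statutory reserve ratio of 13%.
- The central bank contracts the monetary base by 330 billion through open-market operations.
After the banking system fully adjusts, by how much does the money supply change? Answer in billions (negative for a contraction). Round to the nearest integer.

The money multiplier is m = (1 + c) / (rr + e + c) = (1 + 0.39) / (0.13 + 0.079 + 0.39) ≈ 2.3205.
The sale removes 330 billion of base, so ΔM = m × ΔMB = 2.3205 × (−330) = -765.765 billion.

-766 billion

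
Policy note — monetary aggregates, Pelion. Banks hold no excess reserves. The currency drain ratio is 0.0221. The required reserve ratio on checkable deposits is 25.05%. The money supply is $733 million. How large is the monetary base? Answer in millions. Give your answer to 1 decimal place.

$195.5 million

The money multiplier is m = (1 + c) / (rr + c) = (1 + 0.0221) / (0.2505 + 0.0221) ≈ 3.74945.
MB = M / m = 733 / 3.74945 ≈ 195.4953 million.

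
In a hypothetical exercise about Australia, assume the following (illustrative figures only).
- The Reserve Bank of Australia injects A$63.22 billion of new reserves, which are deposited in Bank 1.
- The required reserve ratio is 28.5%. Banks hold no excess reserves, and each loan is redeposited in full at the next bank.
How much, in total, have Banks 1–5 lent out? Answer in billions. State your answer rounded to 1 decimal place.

Bank i lends (1 − rr)^i of the original deposit: Bank 1 lends 63.22·0.7150 = 45.2023, Bank 2 lends 63.22·0.7150² ≈ 32.3196, and so on.
Summing a geometric series: total = 63.22·[0.7150·(1 − 0.7150^5) / (1 − 0.7150)] ≈ 128.9668 billion.

A$129.0 billion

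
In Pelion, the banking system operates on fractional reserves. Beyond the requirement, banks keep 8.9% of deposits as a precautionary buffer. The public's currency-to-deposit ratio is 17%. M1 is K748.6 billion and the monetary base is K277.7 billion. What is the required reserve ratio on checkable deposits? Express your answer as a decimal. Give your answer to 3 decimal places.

Using m = M/MB = 748.6/277.7 ≈ 2.695715. Since m = (1 + c)/(c + rr + e), the denominator satisfies c + rr + e = (1 + c)/m = (1 + 0.17) / 2.695715 ≈ 0.434022.
With c = 0.17 and e = 0.089, the required reserve ratio on checkable deposits is 0.434022 − 0.17 − 0.089 = 0.175022.

0.175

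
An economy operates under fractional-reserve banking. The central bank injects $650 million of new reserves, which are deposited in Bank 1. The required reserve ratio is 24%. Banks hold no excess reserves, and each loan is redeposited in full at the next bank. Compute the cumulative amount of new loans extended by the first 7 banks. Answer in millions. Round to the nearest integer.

Bank i lends (1 − rr)^i of the original deposit: Bank 1 lends 650·0.7600 = 494.0000, Bank 2 lends 650·0.7600² = 375.4400, and so on.
Summing a geometric series: total = 650·[0.7600·(1 − 0.7600^7) / (1 − 0.7600)] ≈ 1756.8864 million.

$1757 million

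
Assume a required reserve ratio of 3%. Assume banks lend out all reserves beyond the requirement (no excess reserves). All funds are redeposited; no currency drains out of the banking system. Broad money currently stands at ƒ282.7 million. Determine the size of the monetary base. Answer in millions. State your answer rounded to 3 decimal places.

ƒ8.481 million

With no currency drain and no excess reserves, the money multiplier is m = 1/rr = 1/0.03 ≈ 33.3333333.
The monetary base is MB = M / m = 282.7 / 33.3333333 ≈ 8.481 million.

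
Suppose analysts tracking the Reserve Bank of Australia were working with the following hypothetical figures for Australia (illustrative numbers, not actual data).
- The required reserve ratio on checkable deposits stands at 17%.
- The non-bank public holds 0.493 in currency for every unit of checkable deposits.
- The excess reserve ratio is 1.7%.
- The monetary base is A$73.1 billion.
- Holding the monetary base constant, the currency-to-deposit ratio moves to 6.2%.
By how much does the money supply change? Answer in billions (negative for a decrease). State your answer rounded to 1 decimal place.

A$151.3 billion

Initially m₁ = (1 + 0.493) / (0.17 + 0.017 + 0.493) ≈ 2.1956, so M₁ = 2.1956 × 73.1 ≈ 160.4984 billion.
After the change m₂ = (1 + 0.062) / (0.17 + 0.017 + 0.062) ≈ 4.2651, so M₂ = 4.2651 × 73.1 ≈ 311.7788 billion.
ΔM = M₂ − M₁ = 311.7788 − 160.4984 = 151.2804 billion.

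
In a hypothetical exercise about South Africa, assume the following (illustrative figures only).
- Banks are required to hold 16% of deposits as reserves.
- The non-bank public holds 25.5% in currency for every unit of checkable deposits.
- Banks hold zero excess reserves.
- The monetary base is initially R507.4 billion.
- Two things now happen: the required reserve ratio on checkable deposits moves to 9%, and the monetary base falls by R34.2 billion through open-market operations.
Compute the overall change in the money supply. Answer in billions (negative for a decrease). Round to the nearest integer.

R187 billion

Before: m₁ = (1 + 0.255) / (0.16 + 0.255) ≈ 3.0241, MB₁ = 507.4, so M₁ = 3.0241 × 507.4 ≈ 1534.4283 billion.
After: m₂ = (1 + 0.255) / (0.09 + 0.255) ≈ 3.6377, MB₂ = 507.4 − 34.2 = 473.2, so M₂ = 3.6377 × 473.2 ≈ 1721.3596 billion.
ΔM = M₂ − M₁ = 1721.3596 − 1534.4283 = 186.9313 billion.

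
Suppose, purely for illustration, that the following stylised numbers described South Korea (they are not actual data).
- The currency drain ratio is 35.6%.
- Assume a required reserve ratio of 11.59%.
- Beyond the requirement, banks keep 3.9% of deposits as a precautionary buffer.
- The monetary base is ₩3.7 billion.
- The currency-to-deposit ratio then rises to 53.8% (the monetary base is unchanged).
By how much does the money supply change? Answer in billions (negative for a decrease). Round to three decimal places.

-1.608 billion

Initially m₁ = (1 + 0.356) / (0.1159 + 0.039 + 0.356) ≈ 2.65414, so M₁ = 2.65414 × 3.7 ≈ 9.8203 billion.
After the change m₂ = (1 + 0.538) / (0.1159 + 0.039 + 0.538) ≈ 2.21966, so M₂ = 2.21966 × 3.7 ≈ 8.2127 billion.
ΔM = M₂ − M₁ = 8.2127 − 9.8203 = -1.6076 billion.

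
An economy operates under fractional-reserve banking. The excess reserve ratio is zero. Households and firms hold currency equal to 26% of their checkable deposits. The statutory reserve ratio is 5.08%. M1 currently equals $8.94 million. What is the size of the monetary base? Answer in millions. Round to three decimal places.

The money multiplier is m = (1 + c) / (rr + c) = (1 + 0.26) / (0.0508 + 0.26) ≈ 4.05405.
MB = M / m = 8.94 / 4.05405 ≈ 2.2052 million.

$2.205 million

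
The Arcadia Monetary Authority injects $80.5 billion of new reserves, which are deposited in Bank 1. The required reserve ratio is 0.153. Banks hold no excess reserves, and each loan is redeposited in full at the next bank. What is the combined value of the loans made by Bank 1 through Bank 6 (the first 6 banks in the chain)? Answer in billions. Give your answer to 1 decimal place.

$281.1 billion

Bank i lends (1 − rr)^i of the original deposit: Bank 1 lends 80.5·0.8470 = 68.1835, Bank 2 lends 80.5·0.8470² ≈ 57.7514, and so on.
Summing a geometric series: total = 80.5·[0.8470·(1 − 0.8470^6) / (1 − 0.8470)] ≈ 281.0974 billion.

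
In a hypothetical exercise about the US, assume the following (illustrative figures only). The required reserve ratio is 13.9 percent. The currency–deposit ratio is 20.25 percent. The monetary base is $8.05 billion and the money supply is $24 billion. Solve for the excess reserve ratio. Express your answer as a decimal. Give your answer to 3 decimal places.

0.062

Using m = M/MB = 24/8.05 ≈ 2.981366. Since m = (1 + c)/(c + rr + e), the denominator satisfies c + rr + e = (1 + c)/m = (1 + 0.2025) / 2.981366 ≈ 0.403339.
With c = 0.2025 and rr = 0.139, the excess reserve ratio is 0.403339 − 0.2025 − 0.139 = 0.061839.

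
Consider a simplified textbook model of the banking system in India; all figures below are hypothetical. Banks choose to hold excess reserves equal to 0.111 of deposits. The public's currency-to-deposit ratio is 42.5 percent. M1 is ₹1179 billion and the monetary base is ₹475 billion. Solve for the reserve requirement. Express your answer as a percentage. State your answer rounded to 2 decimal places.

Using m = M/MB = 1179/475 ≈ 2.482105. Since m = (1 + c)/(c + rr + e), the denominator satisfies c + rr + e = (1 + c)/m = (1 + 0.425) / 2.482105 ≈ 0.574109.
With c = 0.425 and e = 0.111, the reserve requirement is 0.574109 − 0.425 − 0.111 = 0.038109.

3.81%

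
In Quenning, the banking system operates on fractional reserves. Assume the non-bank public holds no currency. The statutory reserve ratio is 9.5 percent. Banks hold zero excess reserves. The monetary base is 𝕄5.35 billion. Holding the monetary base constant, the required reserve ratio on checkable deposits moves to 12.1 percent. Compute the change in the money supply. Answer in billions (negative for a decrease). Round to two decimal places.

Initially m₁ = 1 / (0.095) ≈ 10.5263, so M₁ = 10.5263 × 5.35 ≈ 56.3157 billion.
After the change m₂ = 1 / (0.121) ≈ 8.2645, so M₂ = 8.2645 × 5.35 ≈ 44.2151 billion.
ΔM = M₂ − M₁ = 44.2151 − 56.3157 = -12.1006 billion.

-12.10 billion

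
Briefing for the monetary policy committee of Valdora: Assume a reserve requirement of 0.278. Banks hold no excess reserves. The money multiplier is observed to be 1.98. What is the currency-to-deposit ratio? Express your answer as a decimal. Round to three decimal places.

Using m = 1.98. From m = (1 + c)/(c + rr + e), rearranging gives 1 + c = m·(c + rr + e), so c·(1 − m) = m·(rr + e) − 1.
Hence c = [m·(rr + e) − 1]/(1 − m) = [1.98 × (0.278 + 0) − 1] / (1 − 1.98) ≈ 0.458735.

0.459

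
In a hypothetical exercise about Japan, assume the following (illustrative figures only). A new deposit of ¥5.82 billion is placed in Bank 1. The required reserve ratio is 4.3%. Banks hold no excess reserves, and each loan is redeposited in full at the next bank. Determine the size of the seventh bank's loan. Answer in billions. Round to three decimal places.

¥4.279 billion

Each bank lends a fraction (1 − rr) = 0.9570 of the deposit it receives, so Bank 7 receives 5.82·0.9570^6 and lends 5.82·0.9570^7 ≈ 4.2786 billion.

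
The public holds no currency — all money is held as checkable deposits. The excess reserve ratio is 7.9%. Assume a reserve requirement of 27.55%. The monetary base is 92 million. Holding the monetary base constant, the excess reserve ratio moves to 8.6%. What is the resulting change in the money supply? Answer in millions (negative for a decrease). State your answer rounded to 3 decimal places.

Initially m₁ = 1 / (0.2755 + 0.079) ≈ 2.820874, so M₁ = 2.820874 × 92 ≈ 259.5204 million.
After the change m₂ = 1 / (0.2755 + 0.086) ≈ 2.766252, so M₂ = 2.766252 × 92 ≈ 254.4952 million.
ΔM = M₂ − M₁ = 254.4952 − 259.5204 = -5.0252 million.

-5.025 million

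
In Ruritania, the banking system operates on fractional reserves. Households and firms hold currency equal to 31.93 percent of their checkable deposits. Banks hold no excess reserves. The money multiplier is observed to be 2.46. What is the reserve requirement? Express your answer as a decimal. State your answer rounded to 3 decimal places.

0.217

Using m = 2.46. Since m = (1 + c)/(c + rr + e), the denominator satisfies c + rr + e = (1 + c)/m = (1 + 0.3193) / 2.46 ≈ 0.536301.
With c = 0.3193 and e = 0, the reserve requirement is 0.536301 − 0.3193 − 0 = 0.217001.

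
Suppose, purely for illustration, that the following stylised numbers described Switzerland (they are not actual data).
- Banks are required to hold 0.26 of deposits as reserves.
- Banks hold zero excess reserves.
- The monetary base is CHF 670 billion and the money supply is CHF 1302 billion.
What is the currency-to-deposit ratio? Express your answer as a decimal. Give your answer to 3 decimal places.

0.524

Using m = M/MB = 1302/670 ≈ 1.943284. From m = (1 + c)/(c + rr + e), rearranging gives 1 + c = m·(c + rr + e), so c·(1 − m) = m·(rr + e) − 1.
Hence c = [m·(rr + e) − 1]/(1 − m) = [1.943284 × (0.26 + 0) − 1] / (1 − 1.943284) ≈ 0.524493.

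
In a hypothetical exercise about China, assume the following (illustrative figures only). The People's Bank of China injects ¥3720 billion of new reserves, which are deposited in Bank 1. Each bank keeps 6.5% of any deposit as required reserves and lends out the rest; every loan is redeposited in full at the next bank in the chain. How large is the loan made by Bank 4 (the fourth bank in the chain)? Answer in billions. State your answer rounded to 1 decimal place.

¥2843.1 billion

Each bank lends a fraction (1 − rr) = 0.9350 of the deposit it receives, so Bank 4 receives 3720·0.9350^3 and lends 3720·0.9350^4 ≈ 2843.0820 billion.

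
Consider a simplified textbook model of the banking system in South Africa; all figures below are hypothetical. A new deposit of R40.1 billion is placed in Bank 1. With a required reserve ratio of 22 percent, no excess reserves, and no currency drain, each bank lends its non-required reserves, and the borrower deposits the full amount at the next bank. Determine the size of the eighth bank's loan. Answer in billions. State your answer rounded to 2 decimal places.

R5.49 billion

Each bank lends a fraction (1 − rr) = 0.7800 of the deposit it receives, so Bank 8 receives 40.1·0.7800^7 and lends 40.1·0.7800^8 ≈ 5.4942 billion.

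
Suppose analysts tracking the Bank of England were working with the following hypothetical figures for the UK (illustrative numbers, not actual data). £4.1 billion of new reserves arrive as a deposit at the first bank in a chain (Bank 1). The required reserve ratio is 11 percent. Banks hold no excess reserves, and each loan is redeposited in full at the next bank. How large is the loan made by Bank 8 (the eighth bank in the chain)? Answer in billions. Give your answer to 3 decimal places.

£1.614 billion

Each bank lends a fraction (1 − rr) = 0.8900 of the deposit it receives, so Bank 8 receives 4.1·0.8900^7 and lends 4.1·0.8900^8 ≈ 1.6140 billion.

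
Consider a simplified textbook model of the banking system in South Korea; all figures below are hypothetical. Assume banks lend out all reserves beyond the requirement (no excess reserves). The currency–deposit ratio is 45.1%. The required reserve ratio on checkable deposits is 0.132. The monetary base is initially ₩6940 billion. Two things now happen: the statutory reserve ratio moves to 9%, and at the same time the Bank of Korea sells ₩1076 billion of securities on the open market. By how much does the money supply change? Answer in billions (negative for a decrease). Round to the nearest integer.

-1545 billion

Before: m₁ = (1 + 0.451) / (0.132 + 0.451) ≈ 2.48885, MB₁ = 6940, so M₁ = 2.48885 × 6940 = 17272.619 billion.
After: m₂ = (1 + 0.451) / (0.09 + 0.451) ≈ 2.68207, MB₂ = 6940 − 1076 = 5864, so M₂ = 2.68207 × 5864 ≈ 15727.6585 billion.
ΔM = M₂ − M₁ = 15727.6585 − 17272.619 = -1544.9605 billion.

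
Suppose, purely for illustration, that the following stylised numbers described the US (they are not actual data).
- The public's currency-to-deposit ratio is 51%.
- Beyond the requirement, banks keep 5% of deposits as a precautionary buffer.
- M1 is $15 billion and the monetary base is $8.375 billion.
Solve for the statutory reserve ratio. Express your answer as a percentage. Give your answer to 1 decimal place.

28.3%

Using m = M/MB = 15/8.375 ≈ 1.791045. Since m = (1 + c)/(c + rr + e), the denominator satisfies c + rr + e = (1 + c)/m = (1 + 0.51) / 1.791045 ≈ 0.843083.
With c = 0.51 and e = 0.05, the statutory reserve ratio is 0.843083 − 0.51 − 0.05 = 0.283083.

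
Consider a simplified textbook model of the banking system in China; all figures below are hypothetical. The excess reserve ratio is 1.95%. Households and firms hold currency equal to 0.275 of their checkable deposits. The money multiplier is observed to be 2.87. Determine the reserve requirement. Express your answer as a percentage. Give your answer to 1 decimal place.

15.0%

Using m = 2.87. Since m = (1 + c)/(c + rr + e), the denominator satisfies c + rr + e = (1 + c)/m = (1 + 0.275) / 2.87 ≈ 0.444251.
With c = 0.275 and e = 0.0195, the reserve requirement is 0.444251 − 0.275 − 0.0195 = 0.149751.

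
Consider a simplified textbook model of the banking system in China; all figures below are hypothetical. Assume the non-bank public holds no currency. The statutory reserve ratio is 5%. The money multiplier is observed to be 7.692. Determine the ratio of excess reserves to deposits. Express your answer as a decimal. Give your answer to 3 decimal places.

Using m = 7.692. Since m = (1 + c)/(c + rr + e), the denominator satisfies c + rr + e = (1 + c)/m = (1 + 0) / 7.692 ≈ 0.130005.
With c = 0 and rr = 0.05, the ratio of excess reserves to deposits is 0.130005 − 0 − 0.05 = 0.080005.

0.080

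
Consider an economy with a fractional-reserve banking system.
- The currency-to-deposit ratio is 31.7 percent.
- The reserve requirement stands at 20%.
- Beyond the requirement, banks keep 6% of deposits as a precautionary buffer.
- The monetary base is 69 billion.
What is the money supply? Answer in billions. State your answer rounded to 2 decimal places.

157.49 billion

The money multiplier is m = (1 + c) / (rr + e + c) = (1 + 0.317) / (0.2 + 0.06 + 0.317) ≈ 2.28250.
So M = m × MB = 2.28250 × 69 = 157.4925 billion.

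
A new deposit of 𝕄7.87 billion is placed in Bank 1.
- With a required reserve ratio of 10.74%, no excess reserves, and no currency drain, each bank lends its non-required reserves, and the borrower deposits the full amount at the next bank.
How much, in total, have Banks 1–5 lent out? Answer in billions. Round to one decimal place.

𝕄28.3 billion

Bank i lends (1 − rr)^i of the original deposit: Bank 1 lends 7.87·0.8926 ≈ 7.0248, Bank 2 lends 7.87·0.8926² ≈ 6.2703, and so on.
Summing a geometric series: total = 7.87·[0.8926·(1 − 0.8926^5) / (1 − 0.8926)] ≈ 28.3469 billion.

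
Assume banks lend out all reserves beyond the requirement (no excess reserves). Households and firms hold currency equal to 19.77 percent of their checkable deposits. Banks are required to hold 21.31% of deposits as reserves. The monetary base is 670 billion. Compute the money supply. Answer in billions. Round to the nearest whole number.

The money multiplier is m = (1 + c) / (rr + c) = (1 + 0.1977) / (0.2131 + 0.1977) ≈ 2.9155.
So M = m × MB = 2.9155 × 670 = 1953.385 billion.

1953 billion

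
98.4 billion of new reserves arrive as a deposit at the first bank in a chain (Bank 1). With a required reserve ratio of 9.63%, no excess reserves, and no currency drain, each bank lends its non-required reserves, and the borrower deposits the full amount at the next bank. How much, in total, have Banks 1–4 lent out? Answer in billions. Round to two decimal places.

Bank i lends (1 − rr)^i of the original deposit: Bank 1 lends 98.4·0.9037 ≈ 88.9241, Bank 2 lends 98.4·0.9037² ≈ 80.3607, and so on.
Summing a geometric series: total = 98.4·[0.9037·(1 − 0.9037^4) / (1 − 0.9037)] ≈ 307.5352 billion.

307.54 billion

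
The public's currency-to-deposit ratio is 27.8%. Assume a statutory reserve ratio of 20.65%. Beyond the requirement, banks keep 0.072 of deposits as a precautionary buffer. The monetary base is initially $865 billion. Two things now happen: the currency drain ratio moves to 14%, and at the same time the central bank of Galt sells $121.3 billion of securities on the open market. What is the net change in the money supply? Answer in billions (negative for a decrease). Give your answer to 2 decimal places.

Before: m₁ = (1 + 0.278) / (0.2065 + 0.072 + 0.278) ≈ 2.296496, MB₁ = 865, so M₁ = 2.296496 × 865 ≈ 1986.469 billion.
After: m₂ = (1 + 0.14) / (0.2065 + 0.072 + 0.14) ≈ 2.724014, MB₂ = 865 − 121.3 = 743.7, so M₂ = 2.724014 × 743.7 ≈ 2025.8492 billion.
ΔM = M₂ − M₁ = 2025.8492 − 1986.469 = 39.3802 billion.

$39.38 billion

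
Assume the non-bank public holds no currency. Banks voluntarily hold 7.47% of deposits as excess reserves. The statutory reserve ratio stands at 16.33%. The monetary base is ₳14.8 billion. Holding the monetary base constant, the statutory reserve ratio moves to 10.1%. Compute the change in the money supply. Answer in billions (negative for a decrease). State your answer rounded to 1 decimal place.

₳22.0 billion

Initially m₁ = 1 / (0.1633 + 0.0747) ≈ 4.2017, so M₁ = 4.2017 × 14.8 ≈ 62.1852 billion.
After the change m₂ = 1 / (0.101 + 0.0747) ≈ 5.6915, so M₂ = 5.6915 × 14.8 = 84.2342 billion.
ΔM = M₂ − M₁ = 84.2342 − 62.1852 = 22.049 billion.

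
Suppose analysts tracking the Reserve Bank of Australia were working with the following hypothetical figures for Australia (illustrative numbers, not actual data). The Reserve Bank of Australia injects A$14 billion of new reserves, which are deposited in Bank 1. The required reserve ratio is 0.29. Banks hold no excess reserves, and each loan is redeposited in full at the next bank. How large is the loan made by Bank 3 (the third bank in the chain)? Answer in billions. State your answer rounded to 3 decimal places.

Each bank lends a fraction (1 − rr) = 0.7100 of the deposit it receives, so Bank 3 receives 14·0.7100^2 and lends 14·0.7100^3 ≈ 5.0108 billion.

A$5.011 billion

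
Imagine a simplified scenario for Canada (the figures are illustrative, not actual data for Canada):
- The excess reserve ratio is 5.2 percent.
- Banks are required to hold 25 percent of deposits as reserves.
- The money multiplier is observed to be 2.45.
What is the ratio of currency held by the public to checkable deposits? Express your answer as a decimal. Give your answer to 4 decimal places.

0.1794

Using m = 2.45. From m = (1 + c)/(c + rr + e), rearranging gives 1 + c = m·(c + rr + e), so c·(1 − m) = m·(rr + e) − 1.
Hence c = [m·(rr + e) − 1]/(1 − m) = [2.45 × (0.25 + 0.052) − 1] / (1 − 2.45) ≈ 0.179379.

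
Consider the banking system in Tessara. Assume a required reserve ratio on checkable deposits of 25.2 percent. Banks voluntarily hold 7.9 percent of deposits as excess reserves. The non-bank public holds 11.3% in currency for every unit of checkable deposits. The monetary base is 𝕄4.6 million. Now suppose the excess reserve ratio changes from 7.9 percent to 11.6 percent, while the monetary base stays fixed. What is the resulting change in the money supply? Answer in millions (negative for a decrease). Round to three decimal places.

Initially m₁ = (1 + 0.113) / (0.252 + 0.079 + 0.113) ≈ 2.50676, so M₁ = 2.50676 × 4.6 ≈ 11.5311 million.
After the change m₂ = (1 + 0.113) / (0.252 + 0.116 + 0.113) ≈ 2.31393, so M₂ = 2.31393 × 4.6 ≈ 10.6441 million.
ΔM = M₂ − M₁ = 10.6441 − 11.5311 = -0.887 million.

-0.887 million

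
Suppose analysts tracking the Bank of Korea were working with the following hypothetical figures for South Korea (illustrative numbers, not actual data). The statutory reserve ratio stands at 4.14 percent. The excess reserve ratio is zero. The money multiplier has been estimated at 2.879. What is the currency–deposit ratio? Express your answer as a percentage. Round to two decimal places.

Using m = 2.879. From m = (1 + c)/(c + rr + e), rearranging gives 1 + c = m·(c + rr + e), so c·(1 − m) = m·(rr + e) − 1.
Hence c = [m·(rr + e) − 1]/(1 − m) = [2.879 × (0.0414 + 0) − 1] / (1 − 2.879) ≈ 0.468765.

46.88%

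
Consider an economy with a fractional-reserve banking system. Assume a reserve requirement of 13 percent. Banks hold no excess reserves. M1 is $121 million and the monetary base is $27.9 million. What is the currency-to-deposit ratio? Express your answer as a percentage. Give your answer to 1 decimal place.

Using m = M/MB = 121/27.9 ≈ 4.336918. From m = (1 + c)/(c + rr + e), rearranging gives 1 + c = m·(c + rr + e), so c·(1 − m) = m·(rr + e) − 1.
Hence c = [m·(rr + e) − 1]/(1 − m) = [4.336918 × (0.13 + 0) − 1] / (1 − 4.336918) ≈ 0.130720.

13.1%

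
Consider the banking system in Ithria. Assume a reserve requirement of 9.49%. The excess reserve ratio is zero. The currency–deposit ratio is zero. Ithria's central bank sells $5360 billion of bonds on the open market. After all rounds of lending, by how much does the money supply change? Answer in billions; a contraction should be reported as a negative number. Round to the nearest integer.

The simple money multiplier is m = 1/rr = 1/0.0949 ≈ 10.53741.
An open-market sale reduces the monetary base by 5360 billion, so ΔM = m × ΔMB = 10.53741 × (−5360) = -56480.5176 billion.

-56481 billion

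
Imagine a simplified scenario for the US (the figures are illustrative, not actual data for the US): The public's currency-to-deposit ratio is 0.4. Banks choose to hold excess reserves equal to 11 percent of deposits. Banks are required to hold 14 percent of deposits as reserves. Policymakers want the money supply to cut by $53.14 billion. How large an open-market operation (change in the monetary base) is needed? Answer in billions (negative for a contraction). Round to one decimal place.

-24.7 billion

The money multiplier is m = (1 + c) / (rr + e + c) = (1 + 0.4) / (0.14 + 0.11 + 0.4) ≈ 2.1538.
ΔMB = ΔM / m = (−53.14) / 2.1538 ≈ -24.6727 billion.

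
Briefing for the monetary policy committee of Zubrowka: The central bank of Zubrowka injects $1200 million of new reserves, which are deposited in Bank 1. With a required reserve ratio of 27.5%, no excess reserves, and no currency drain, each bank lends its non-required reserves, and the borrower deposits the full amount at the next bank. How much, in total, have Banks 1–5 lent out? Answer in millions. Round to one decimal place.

$2529.9 million

Bank i lends (1 − rr)^i of the original deposit: Bank 1 lends 1200·0.7250 = 870.0000, Bank 2 lends 1200·0.7250² = 630.7500, and so on.
Summing a geometric series: total = 1200·[0.7250·(1 − 0.7250^5) / (1 − 0.7250)] ≈ 2529.9467 million.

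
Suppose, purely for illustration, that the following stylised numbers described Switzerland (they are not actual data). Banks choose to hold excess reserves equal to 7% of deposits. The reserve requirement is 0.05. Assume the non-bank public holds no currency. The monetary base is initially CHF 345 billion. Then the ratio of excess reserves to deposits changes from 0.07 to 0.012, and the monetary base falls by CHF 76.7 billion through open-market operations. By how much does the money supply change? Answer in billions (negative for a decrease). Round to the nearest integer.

Before: m₁ = 1 / (0.05 + 0.07) ≈ 8.3333, MB₁ = 345, so M₁ = 8.3333 × 345 = 2874.9885 billion.
After: m₂ = 1 / (0.05 + 0.012) ≈ 16.1290, MB₂ = 345 − 76.7 = 268.3, so M₂ = 16.1290 × 268.3 = 4327.4107 billion.
ΔM = M₂ − M₁ = 4327.4107 − 2874.9885 = 1452.4222 billion.

CHF 1452 billion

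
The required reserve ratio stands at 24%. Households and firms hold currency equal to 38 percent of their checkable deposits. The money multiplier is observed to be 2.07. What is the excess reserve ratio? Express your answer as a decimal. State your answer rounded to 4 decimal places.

Using m = 2.07. Since m = (1 + c)/(c + rr + e), the denominator satisfies c + rr + e = (1 + c)/m = (1 + 0.38) / 2.07 ≈ 0.666667.
With c = 0.38 and rr = 0.24, the excess reserve ratio is 0.666667 − 0.38 − 0.24 = 0.046667.

0.0467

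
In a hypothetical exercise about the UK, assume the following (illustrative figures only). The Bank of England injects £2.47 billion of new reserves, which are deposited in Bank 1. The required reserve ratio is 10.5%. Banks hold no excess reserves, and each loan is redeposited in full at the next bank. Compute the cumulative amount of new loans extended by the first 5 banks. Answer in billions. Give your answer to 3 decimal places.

Bank i lends (1 − rr)^i of the original deposit: Bank 1 lends 2.47·0.8950 ≈ 2.2107, Bank 2 lends 2.47·0.8950² ≈ 1.9785, and so on.
Summing a geometric series: total = 2.47·[0.8950·(1 − 0.8950^5) / (1 − 0.8950)] ≈ 8.9633 billion.

£8.963 billion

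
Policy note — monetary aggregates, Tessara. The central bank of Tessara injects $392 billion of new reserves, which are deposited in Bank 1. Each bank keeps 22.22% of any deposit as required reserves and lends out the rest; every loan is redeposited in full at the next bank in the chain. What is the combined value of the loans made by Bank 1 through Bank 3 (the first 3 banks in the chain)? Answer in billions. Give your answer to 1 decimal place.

$726.5 billion

Bank i lends (1 − rr)^i of the original deposit: Bank 1 lends 392·0.7778 = 304.8976, Bank 2 lends 392·0.7778² ≈ 237.1494, and so on.
Summing a geometric series: total = 392·[0.7778·(1 − 0.7778^3) / (1 − 0.7778)] ≈ 726.5017 billion.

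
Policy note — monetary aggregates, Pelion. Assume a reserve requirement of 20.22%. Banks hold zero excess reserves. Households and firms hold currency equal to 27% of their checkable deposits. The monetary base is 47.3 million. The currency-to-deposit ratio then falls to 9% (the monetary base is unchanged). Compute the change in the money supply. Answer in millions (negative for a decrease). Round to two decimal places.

49.23 million

Initially m₁ = (1 + 0.27) / (0.2022 + 0.27) ≈ 2.68954, so M₁ = 2.68954 × 47.3 ≈ 127.2152 million.
After the change m₂ = (1 + 0.09) / (0.2022 + 0.09) ≈ 3.73032, so M₂ = 3.73032 × 47.3 ≈ 176.4441 million.
ΔM = M₂ − M₁ = 176.4441 − 127.2152 = 49.2289 million.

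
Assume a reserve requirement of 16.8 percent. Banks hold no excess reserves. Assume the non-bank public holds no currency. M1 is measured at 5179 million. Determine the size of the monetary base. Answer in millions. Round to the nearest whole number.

With no currency drain and no excess reserves, the money multiplier is m = 1/rr = 1/0.168 ≈ 5.95238.
The monetary base is MB = M / m = 5179 / 5.95238 ≈ 870.0721 million.

870 million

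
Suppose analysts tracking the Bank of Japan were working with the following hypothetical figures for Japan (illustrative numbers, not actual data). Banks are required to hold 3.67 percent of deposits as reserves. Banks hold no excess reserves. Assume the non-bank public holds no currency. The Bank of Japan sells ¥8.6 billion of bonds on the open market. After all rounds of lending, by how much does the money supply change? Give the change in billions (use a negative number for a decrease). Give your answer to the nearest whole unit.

-234 billion

The simple money multiplier is m = 1/rr = 1/0.0367 ≈ 27.2480.
An open-market sale reduces the monetary base by 8.6 billion, so ΔM = m × ΔMB = 27.2480 × (−8.6) = -234.3328 billion.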